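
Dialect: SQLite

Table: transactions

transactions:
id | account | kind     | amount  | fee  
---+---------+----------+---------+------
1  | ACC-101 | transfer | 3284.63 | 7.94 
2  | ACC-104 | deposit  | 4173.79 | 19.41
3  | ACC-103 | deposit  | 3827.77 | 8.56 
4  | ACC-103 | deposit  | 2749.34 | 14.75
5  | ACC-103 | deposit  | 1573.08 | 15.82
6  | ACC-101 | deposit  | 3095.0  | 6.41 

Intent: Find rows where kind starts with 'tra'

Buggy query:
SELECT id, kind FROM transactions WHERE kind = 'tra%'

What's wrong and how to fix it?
Bug: Wildcards only work with LIKE; '=' treats '%' as a literal character

Fix: Use LIKE for wildcard pattern matching

Corrected query:
SELECT id, kind FROM transactions WHERE kind LIKE 'tra%'

Result:
id | kind    
---+---------
1  | transfer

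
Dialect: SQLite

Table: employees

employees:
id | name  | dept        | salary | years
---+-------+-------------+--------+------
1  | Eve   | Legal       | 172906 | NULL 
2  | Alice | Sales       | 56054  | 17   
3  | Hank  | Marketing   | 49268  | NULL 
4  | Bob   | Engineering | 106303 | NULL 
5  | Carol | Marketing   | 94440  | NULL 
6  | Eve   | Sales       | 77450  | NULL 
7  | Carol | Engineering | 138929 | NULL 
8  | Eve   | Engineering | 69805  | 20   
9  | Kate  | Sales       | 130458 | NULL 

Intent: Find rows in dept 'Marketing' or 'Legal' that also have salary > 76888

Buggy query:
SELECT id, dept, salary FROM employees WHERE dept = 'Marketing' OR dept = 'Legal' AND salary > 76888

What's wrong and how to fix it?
Bug: AND binds tighter than OR, so this parses as dept = 'Marketing' OR (dept = 'Legal' AND salary > 76888)

Fix: Add parentheses around the OR so the AND applies to both alternatives

Corrected query:
SELECT id, dept, salary FROM employees WHERE (dept = 'Marketing' OR dept = 'Legal') AND salary > 76888

Result:
id | dept      | salary
---+-----------+-------
1  | Legal     | 172906
5  | Marketing | 94440 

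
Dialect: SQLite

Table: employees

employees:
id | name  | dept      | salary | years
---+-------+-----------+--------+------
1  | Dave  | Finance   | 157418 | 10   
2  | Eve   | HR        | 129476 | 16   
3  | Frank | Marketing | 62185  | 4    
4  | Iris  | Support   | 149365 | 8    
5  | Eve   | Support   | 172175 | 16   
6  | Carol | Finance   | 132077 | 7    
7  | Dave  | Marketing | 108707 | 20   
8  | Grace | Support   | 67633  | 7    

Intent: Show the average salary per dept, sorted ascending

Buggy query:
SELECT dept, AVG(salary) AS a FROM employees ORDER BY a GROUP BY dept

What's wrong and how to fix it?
Bug: GROUP BY must precede ORDER BY

Fix: Move ORDER BY to the end, after GROUP BY

Corrected query:
SELECT dept, AVG(salary) AS a FROM employees GROUP BY dept ORDER BY a

Result:
dept      | a            
----------+--------------
Marketing | 85446        
HR        | 129476       
Support   | 129724.333333
Finance   | 144747.5     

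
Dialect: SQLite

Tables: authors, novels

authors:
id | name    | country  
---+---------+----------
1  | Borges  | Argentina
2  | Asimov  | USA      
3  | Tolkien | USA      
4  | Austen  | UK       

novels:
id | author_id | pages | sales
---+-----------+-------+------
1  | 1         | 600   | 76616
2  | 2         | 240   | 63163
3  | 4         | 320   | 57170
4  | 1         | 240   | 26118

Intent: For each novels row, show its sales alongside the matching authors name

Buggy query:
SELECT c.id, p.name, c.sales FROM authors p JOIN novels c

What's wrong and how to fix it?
Bug: JOIN with no ON clause produces a cartesian product; every novels row pairs with every authors row

Fix: Specify the join condition linking the foreign key to the parent id

Corrected query:
SELECT c.id, p.name, c.sales FROM authors p JOIN novels c ON c.author_id = p.id

Result:
id | name   | sales
---+--------+------
1  | Borges | 76616
2  | Asimov | 63163
3  | Austen | 57170
4  | Borges | 26118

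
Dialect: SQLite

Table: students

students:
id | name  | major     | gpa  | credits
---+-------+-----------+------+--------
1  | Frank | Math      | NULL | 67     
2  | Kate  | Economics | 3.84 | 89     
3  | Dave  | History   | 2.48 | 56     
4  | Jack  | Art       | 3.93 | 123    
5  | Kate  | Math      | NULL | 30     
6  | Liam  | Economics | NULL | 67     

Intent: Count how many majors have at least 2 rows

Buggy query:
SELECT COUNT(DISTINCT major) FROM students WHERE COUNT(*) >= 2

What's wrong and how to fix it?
Bug: WHERE filters individual rows, not groups, so a group-level COUNT is invalid there

Fix: Group first with HAVING COUNT(*) >= 2, then COUNT the resulting groups

Corrected query:
SELECT COUNT(*) FROM (SELECT major FROM students GROUP BY major HAVING COUNT(*) >= 2)

Result:
COUNT(*)
--------
2       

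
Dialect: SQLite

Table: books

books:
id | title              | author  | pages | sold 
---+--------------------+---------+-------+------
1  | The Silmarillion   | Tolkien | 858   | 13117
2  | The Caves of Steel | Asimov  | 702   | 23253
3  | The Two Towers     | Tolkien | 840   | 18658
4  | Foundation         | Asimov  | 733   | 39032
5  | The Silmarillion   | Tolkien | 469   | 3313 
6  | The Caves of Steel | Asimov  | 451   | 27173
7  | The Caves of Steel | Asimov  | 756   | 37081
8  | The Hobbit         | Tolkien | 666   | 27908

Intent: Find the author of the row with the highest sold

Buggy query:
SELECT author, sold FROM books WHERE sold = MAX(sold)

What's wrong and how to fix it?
Bug: WHERE is evaluated per row; an aggregate over the whole table isn't defined there

Fix: Use a subquery: WHERE sold = (SELECT MAX(sold) FROM books)

Corrected query:
SELECT author, sold FROM books WHERE sold = (SELECT MAX(sold) FROM books)

Result:
author | sold 
-------+------
Asimov | 39032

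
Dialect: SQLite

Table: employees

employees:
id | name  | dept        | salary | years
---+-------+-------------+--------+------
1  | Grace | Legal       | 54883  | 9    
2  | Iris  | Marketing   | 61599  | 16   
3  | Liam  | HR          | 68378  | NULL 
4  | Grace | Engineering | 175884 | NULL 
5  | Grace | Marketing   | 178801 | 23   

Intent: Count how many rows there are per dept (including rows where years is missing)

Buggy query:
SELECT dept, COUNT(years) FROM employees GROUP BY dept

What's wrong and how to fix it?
Bug: COUNT(years) skips NULLs, so groups with missing years are undercounted

Fix: Use COUNT(*) to count all rows regardless of NULL

Corrected query:
SELECT dept, COUNT(*) FROM employees GROUP BY dept

Result:
dept        | COUNT(*)
------------+---------
Engineering | 1       
HR          | 1       
Legal       | 1       
Marketing   | 2       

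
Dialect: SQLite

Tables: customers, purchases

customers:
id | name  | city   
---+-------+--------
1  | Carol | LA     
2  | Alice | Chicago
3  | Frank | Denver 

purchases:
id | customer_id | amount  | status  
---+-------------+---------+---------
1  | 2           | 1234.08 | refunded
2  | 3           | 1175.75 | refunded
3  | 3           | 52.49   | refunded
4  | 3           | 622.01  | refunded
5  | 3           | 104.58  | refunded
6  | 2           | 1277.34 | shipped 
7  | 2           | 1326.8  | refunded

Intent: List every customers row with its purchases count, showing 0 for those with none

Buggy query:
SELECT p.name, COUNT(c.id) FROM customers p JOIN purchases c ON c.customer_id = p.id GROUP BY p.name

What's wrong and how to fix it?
Bug: An inner join excludes parents with zero children

Fix: Use LEFT JOIN so parents without children still appear (COUNT(c.id) gives 0)

Corrected query:
SELECT p.name, COUNT(c.id) FROM customers p LEFT JOIN purchases c ON c.customer_id = p.id GROUP BY p.name

Result:
name  | COUNT(c.id)
------+------------
Alice | 3          
Carol | 0          
Frank | 4          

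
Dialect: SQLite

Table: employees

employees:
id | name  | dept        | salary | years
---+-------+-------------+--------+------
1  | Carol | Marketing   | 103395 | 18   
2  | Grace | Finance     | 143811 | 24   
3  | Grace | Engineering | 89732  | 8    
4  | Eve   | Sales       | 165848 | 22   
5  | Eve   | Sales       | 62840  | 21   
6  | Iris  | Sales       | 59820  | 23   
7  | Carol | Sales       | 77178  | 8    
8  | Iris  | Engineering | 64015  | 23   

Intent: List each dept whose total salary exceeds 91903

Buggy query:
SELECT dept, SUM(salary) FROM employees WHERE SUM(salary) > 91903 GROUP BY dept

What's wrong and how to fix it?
Bug: SUM(salary) is an aggregate, but WHERE filters rows before aggregation

Fix: Use HAVING (which filters groups after aggregation) instead of WHERE

Corrected query:
SELECT dept, SUM(salary) FROM employees GROUP BY dept HAVING SUM(salary) > 91903

Result:
dept        | SUM(salary)
------------+------------
Engineering | 153747     
Finance     | 143811     
Marketing   | 103395     
Sales       | 365686     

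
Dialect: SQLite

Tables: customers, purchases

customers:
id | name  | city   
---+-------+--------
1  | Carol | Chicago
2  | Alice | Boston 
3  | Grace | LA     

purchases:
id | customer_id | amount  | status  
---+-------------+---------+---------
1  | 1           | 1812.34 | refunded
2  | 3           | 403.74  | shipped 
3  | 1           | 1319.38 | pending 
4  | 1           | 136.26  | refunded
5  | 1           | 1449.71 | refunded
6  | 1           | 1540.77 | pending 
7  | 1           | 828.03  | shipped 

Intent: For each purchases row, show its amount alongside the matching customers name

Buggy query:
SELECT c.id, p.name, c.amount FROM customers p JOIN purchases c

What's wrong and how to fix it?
Bug: Missing join condition: each purchases row is matched to all customers rows instead of just its own

Fix: Specify the join condition linking the foreign key to the parent id

Corrected query:
SELECT c.id, p.name, c.amount FROM customers p JOIN purchases c ON c.customer_id = p.id

Result:
id | name  | amount 
---+-------+--------
1  | Carol | 1812.34
2  | Grace | 403.74 
3  | Carol | 1319.38
4  | Carol | 136.26 
5  | Carol | 1449.71
6  | Carol | 1540.77
7  | Carol | 828.03 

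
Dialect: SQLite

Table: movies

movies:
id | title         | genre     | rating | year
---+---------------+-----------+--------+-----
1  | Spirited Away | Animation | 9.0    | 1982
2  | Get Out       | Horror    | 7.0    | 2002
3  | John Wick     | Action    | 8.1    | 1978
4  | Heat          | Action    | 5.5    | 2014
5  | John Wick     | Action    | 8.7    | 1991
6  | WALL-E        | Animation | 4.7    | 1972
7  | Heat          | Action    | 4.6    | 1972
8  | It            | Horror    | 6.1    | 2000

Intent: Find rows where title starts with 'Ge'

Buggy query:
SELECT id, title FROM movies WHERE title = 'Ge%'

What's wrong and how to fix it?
Bug: '=' compares the literal string including the % character; pattern matching needs LIKE

Fix: Replace '=' with LIKE so 'Ge%' is treated as a pattern

Corrected query:
SELECT id, title FROM movies WHERE title LIKE 'Ge%'

Result:
id | title  
---+--------
2  | Get Out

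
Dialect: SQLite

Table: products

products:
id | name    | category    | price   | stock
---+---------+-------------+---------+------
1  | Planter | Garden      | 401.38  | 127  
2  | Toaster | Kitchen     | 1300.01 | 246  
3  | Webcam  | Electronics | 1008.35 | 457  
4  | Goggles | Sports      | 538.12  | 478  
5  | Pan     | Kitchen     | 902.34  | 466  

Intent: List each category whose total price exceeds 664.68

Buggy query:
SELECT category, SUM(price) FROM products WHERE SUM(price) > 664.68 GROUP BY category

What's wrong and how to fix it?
Bug: SUM(price) is an aggregate, but WHERE filters rows before aggregation

Fix: Move the aggregate condition to a HAVING clause

Corrected query:
SELECT category, SUM(price) FROM products GROUP BY category HAVING SUM(price) > 664.68

Result:
category    | SUM(price)
------------+-----------
Electronics | 1008.35   
Kitchen     | 2202.35   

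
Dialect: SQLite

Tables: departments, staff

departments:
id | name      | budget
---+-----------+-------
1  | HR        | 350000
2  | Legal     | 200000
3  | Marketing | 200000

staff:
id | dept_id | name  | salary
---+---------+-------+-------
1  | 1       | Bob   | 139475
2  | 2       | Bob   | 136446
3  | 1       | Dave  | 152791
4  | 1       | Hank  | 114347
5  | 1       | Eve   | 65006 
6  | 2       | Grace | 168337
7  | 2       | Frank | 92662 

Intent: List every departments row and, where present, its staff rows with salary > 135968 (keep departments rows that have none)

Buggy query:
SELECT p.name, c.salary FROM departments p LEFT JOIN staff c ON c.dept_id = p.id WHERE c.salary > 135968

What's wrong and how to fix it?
Bug: Filtering c.salary in WHERE discards the NULL rows produced by LEFT JOIN, turning it into an inner join

Fix: Put 'c.salary > 135968' in the JOIN's ON clause instead of WHERE

Corrected query:
SELECT p.name, c.salary FROM departments p LEFT JOIN staff c ON c.dept_id = p.id AND c.salary > 135968

Result:
name      | salary
----------+-------
HR        | 139475
HR        | 152791
Legal     | 136446
Legal     | 168337
Marketing | NULL  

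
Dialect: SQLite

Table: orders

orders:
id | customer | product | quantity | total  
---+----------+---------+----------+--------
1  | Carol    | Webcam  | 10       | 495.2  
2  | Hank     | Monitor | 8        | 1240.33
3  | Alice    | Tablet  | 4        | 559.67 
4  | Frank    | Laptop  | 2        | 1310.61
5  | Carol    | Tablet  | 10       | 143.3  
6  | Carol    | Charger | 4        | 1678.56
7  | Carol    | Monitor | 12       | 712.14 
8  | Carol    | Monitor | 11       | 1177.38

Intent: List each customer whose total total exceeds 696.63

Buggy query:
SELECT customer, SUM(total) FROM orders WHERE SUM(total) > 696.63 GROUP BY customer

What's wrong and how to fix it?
Bug: WHERE runs before GROUP BY, so aggregates aren't available there

Fix: Move the aggregate condition to a HAVING clause

Corrected query:
SELECT customer, SUM(total) FROM orders GROUP BY customer HAVING SUM(total) > 696.63

Result:
customer | SUM(total)
---------+-----------
Carol    | 4206.58   
Frank    | 1310.61   
Hank     | 1240.33   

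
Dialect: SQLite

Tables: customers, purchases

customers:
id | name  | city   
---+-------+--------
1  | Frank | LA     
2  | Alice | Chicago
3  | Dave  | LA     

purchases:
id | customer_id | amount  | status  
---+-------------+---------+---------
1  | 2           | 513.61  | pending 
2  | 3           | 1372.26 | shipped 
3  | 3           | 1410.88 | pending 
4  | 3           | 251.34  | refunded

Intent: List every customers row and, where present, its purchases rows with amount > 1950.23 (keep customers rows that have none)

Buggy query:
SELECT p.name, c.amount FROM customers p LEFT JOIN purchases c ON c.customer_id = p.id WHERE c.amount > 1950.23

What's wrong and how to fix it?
Bug: Filtering c.amount in WHERE discards the NULL rows produced by LEFT JOIN, turning it into an inner join

Fix: Put 'c.amount > 1950.23' in the JOIN's ON clause instead of WHERE

Corrected query:
SELECT p.name, c.amount FROM customers p LEFT JOIN purchases c ON c.customer_id = p.id AND c.amount > 1950.23

Result:
name  | amount
------+-------
Frank | NULL  
Alice | NULL  
Dave  | NULL  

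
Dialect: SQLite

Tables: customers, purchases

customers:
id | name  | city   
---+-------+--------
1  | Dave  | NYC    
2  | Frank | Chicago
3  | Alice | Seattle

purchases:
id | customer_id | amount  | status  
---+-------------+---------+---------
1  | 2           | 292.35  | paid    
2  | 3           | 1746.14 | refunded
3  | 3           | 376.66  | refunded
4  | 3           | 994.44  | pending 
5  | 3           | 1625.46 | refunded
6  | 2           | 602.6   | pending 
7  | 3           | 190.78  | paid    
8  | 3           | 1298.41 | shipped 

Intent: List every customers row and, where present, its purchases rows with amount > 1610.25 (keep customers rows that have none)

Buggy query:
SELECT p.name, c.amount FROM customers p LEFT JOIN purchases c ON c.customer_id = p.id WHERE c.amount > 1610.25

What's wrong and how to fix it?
Bug: A WHERE condition on the right-hand table after LEFT JOIN drops unmatched parents

Fix: Move the right-table condition into the ON clause so unmatched parents are kept

Corrected query:
SELECT p.name, c.amount FROM customers p LEFT JOIN purchases c ON c.customer_id = p.id AND c.amount > 1610.25

Result:
name  | amount 
------+--------
Dave  | NULL   
Frank | NULL   
Alice | 1625.46
Alice | 1746.14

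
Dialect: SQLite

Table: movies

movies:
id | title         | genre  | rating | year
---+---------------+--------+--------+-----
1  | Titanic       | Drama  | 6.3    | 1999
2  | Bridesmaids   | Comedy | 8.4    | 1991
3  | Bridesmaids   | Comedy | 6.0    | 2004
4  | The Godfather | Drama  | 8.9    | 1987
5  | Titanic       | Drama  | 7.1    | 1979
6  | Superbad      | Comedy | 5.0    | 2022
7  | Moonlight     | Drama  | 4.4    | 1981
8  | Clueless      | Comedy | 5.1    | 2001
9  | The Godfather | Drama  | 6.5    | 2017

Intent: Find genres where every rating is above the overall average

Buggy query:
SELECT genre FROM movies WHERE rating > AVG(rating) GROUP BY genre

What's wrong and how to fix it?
Bug: WHERE evaluates per row before aggregation, so AVG() is unavailable

Fix: Use a subquery for AVG and a HAVING MIN(...) filter so the condition holds for every row in the group

Corrected query:
SELECT genre FROM movies GROUP BY genre HAVING MIN(rating) > (SELECT AVG(rating) FROM movies)

Result:
(no rows)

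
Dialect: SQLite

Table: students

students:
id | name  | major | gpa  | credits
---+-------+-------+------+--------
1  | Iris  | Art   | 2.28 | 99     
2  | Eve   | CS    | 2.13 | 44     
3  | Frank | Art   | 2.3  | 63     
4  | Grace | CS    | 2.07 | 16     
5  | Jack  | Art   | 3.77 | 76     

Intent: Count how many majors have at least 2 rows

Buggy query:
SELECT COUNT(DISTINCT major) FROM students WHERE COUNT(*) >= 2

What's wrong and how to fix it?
Bug: WHERE filters individual rows, not groups, so a group-level COUNT is invalid there

Fix: Use a subquery that GROUPs and filters with HAVING, then count its rows

Corrected query:
SELECT COUNT(*) FROM (SELECT major FROM students GROUP BY major HAVING COUNT(*) >= 2)

Result:
COUNT(*)
--------
2       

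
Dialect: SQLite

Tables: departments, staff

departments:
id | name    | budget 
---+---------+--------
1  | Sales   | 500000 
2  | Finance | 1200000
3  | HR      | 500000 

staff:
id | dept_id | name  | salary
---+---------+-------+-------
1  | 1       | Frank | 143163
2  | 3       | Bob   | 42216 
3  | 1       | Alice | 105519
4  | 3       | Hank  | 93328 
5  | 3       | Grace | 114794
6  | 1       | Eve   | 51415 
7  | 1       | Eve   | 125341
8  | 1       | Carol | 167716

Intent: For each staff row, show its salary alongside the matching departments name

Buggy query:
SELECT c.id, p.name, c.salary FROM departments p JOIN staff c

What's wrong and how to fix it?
Bug: Missing join condition: each staff row is matched to all departments rows instead of just its own

Fix: Add ON c.dept_id = p.id to the JOIN

Corrected query:
SELECT c.id, p.name, c.salary FROM departments p JOIN staff c ON c.dept_id = p.id

Result:
id | name  | salary
---+-------+-------
1  | Sales | 143163
2  | HR    | 42216 
3  | Sales | 105519
4  | HR    | 93328 
5  | HR    | 114794
6  | Sales | 51415 
7  | Sales | 125341
8  | Sales | 167716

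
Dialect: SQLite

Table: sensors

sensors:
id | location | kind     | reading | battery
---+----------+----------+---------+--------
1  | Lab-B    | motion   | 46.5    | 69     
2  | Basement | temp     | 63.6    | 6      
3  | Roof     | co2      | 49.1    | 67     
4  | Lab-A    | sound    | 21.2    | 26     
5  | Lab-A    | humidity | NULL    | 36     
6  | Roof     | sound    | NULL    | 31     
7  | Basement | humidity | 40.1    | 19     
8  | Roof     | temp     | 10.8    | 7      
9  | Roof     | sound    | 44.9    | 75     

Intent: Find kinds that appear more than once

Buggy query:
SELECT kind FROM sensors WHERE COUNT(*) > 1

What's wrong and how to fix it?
Bug: WHERE can't reference COUNT(*); aggregates are computed after WHERE

Fix: GROUP BY kind, then filter groups with HAVING COUNT(*) > 1

Corrected query:
SELECT kind FROM sensors GROUP BY kind HAVING COUNT(*) > 1

Result:
kind    
--------
humidity
sound   
temp    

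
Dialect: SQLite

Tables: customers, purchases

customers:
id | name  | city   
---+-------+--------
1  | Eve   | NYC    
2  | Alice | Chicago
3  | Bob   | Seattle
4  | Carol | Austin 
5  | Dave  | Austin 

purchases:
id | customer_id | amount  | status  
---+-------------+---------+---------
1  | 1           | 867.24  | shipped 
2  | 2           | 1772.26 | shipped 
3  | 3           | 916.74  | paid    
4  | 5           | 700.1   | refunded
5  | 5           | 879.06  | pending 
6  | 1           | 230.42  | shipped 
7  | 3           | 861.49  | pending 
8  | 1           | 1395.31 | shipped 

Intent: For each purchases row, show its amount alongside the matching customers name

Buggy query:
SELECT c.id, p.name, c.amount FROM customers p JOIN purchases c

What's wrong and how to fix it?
Bug: JOIN with no ON clause produces a cartesian product; every purchases row pairs with every customers row

Fix: Add ON c.customer_id = p.id to the JOIN

Corrected query:
SELECT c.id, p.name, c.amount FROM customers p JOIN purchases c ON c.customer_id = p.id

Result:
id | name  | amount 
---+-------+--------
1  | Eve   | 867.24 
2  | Alice | 1772.26
3  | Bob   | 916.74 
4  | Dave  | 700.1  
5  | Dave  | 879.06 
6  | Eve   | 230.42 
7  | Bob   | 861.49 
8  | Eve   | 1395.31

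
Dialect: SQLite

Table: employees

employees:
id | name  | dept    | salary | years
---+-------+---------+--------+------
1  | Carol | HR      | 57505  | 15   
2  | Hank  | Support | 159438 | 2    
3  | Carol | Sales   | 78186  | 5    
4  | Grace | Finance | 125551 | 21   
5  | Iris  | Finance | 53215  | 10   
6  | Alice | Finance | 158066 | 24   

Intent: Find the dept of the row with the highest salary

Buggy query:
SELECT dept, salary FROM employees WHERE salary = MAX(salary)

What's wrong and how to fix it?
Bug: MAX(salary) is an aggregate and cannot be used directly in WHERE

Fix: Use a subquery: WHERE salary = (SELECT MAX(salary) FROM employees)

Corrected query:
SELECT dept, salary FROM employees WHERE salary = (SELECT MAX(salary) FROM employees)

Result:
dept    | salary
--------+-------
Support | 159438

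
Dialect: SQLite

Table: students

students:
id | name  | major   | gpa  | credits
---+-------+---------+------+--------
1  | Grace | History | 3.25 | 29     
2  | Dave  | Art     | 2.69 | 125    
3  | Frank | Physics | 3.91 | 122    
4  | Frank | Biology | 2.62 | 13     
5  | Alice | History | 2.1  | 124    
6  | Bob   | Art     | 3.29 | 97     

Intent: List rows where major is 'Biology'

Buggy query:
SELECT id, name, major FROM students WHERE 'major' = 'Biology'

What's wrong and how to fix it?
Bug: 'major' in single quotes is a string literal, not the column; the comparison is literal-vs-literal and never true

Fix: Reference the column as major without single quotes

Corrected query:
SELECT id, name, major FROM students WHERE major = 'Biology'

Result:
id | name  | major  
---+-------+--------
4  | Frank | Biology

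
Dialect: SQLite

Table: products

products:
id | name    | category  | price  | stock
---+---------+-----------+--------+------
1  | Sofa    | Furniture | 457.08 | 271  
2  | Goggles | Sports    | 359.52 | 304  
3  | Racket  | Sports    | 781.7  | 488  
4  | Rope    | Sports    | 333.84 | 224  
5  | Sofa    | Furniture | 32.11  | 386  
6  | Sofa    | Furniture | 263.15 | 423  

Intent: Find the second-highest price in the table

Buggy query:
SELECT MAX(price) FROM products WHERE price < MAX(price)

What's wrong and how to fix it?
Bug: The inner MAX is an aggregate inside WHERE, which is not allowed

Fix: Compute the overall MAX in a subquery, then take MAX of rows below it

Corrected query:
SELECT MAX(price) FROM products WHERE price < (SELECT MAX(price) FROM products)

Result:
MAX(price)
----------
457.08    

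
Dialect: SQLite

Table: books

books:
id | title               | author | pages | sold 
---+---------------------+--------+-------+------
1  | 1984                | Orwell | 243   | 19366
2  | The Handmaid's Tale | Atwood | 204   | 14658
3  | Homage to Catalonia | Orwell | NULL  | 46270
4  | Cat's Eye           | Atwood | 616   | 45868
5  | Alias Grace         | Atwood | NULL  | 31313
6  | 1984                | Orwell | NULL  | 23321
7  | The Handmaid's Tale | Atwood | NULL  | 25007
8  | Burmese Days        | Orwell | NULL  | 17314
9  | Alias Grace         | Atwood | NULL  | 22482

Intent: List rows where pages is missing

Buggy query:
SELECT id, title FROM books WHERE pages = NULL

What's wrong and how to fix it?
Bug: Comparing to NULL with '=' never matches; NULL = NULL is unknown, not true

Fix: Use IS NULL to test for NULL

Corrected query:
SELECT id, title FROM books WHERE pages IS NULL

Result:
id | title              
---+--------------------
3  | Homage to Catalonia
5  | Alias Grace        
6  | 1984               
7  | The Handmaid's Tale
8  | Burmese Days       
9  | Alias Grace        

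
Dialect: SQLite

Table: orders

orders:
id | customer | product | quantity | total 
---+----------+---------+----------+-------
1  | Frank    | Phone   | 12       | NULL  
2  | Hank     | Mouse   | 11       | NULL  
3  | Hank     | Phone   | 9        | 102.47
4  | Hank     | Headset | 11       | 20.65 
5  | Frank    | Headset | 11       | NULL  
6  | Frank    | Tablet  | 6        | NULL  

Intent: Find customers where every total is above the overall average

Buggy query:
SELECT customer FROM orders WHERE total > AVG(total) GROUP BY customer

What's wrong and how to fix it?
Bug: WHERE evaluates per row before aggregation, so AVG() is unavailable

Fix: Use a subquery for AVG and a HAVING MIN(...) filter so the condition holds for every row in the group

Corrected query:
SELECT customer FROM orders GROUP BY customer HAVING MIN(total) > (SELECT AVG(total) FROM orders)

Result:
(no rows)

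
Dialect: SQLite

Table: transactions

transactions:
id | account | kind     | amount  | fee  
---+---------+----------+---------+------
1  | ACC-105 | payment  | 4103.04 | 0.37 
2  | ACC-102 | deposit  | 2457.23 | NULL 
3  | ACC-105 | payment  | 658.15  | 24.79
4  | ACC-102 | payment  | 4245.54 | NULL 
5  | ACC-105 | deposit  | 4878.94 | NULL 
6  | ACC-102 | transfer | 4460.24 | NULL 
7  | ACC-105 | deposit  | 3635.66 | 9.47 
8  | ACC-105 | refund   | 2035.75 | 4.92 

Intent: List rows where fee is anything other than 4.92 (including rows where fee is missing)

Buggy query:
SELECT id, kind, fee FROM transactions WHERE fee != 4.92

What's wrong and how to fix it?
Bug: Inequality against NULL is unknown, not true; rows with NULL are dropped

Fix: Handle NULL separately with IS NULL alongside the inequality

Corrected query:
SELECT id, kind, fee FROM transactions WHERE fee != 4.92 OR fee IS NULL

Result:
id | kind     | fee  
---+----------+------
1  | payment  | 0.37 
2  | deposit  | NULL 
3  | payment  | 24.79
4  | payment  | NULL 
5  | deposit  | NULL 
6  | transfer | NULL 
7  | deposit  | 9.47 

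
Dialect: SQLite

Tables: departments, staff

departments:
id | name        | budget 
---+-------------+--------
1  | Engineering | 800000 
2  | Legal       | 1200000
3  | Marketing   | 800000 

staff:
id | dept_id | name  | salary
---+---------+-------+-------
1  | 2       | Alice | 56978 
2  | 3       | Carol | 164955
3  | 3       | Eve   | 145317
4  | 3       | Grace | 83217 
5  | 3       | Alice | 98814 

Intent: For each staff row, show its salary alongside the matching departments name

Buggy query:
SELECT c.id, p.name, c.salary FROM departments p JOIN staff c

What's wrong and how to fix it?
Bug: JOIN with no ON clause produces a cartesian product; every staff row pairs with every departments row

Fix: Add ON c.dept_id = p.id to the JOIN

Corrected query:
SELECT c.id, p.name, c.salary FROM departments p JOIN staff c ON c.dept_id = p.id

Result:
id | name      | salary
---+-----------+-------
1  | Legal     | 56978 
2  | Marketing | 164955
3  | Marketing | 145317
4  | Marketing | 83217 
5  | Marketing | 98814 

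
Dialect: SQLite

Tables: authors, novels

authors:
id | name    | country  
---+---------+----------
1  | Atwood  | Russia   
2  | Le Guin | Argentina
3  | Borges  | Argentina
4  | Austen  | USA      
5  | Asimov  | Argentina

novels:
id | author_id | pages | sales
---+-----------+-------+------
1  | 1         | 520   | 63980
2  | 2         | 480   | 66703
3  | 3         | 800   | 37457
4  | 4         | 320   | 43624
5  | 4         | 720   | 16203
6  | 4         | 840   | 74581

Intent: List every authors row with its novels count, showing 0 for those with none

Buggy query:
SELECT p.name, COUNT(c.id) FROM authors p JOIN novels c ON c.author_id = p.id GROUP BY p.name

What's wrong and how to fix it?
Bug: INNER JOIN drops authors rows that have no matching novels rows

Fix: Use LEFT JOIN so parents without children still appear (COUNT(c.id) gives 0)

Corrected query:
SELECT p.name, COUNT(c.id) FROM authors p LEFT JOIN novels c ON c.author_id = p.id GROUP BY p.name

Result:
name    | COUNT(c.id)
--------+------------
Asimov  | 0          
Atwood  | 1          
Austen  | 3          
Borges  | 1          
Le Guin | 1          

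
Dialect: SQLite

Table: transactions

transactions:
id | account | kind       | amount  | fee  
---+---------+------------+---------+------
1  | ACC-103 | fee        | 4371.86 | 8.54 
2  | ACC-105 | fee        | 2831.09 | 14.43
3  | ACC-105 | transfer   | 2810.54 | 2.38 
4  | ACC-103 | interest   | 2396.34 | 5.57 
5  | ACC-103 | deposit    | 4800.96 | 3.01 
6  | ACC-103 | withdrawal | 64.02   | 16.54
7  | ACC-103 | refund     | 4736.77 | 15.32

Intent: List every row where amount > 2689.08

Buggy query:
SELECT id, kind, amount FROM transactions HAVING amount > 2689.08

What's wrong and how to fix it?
Bug: This is a non-aggregate query (no GROUP BY, no aggregates), so in SQLite the HAVING clause is invalid here; a row-level condition belongs in WHERE

Fix: Replace HAVING with WHERE since the condition applies to individual rows

Corrected query:
SELECT id, kind, amount FROM transactions WHERE amount > 2689.08

Result:
id | kind     | amount 
---+----------+--------
1  | fee      | 4371.86
2  | fee      | 2831.09
3  | transfer | 2810.54
5  | deposit  | 4800.96
7  | refund   | 4736.77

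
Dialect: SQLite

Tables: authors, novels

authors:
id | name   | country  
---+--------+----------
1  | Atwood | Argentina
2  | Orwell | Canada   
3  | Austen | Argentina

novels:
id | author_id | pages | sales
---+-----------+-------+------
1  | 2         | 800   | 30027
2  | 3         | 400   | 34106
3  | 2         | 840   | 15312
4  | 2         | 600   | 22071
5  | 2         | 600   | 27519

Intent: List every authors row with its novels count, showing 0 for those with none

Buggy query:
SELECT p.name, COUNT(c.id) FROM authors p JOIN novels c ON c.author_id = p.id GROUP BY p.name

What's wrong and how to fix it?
Bug: INNER JOIN drops authors rows that have no matching novels rows

Fix: Use LEFT JOIN so parents without children still appear (COUNT(c.id) gives 0)

Corrected query:
SELECT p.name, COUNT(c.id) FROM authors p LEFT JOIN novels c ON c.author_id = p.id GROUP BY p.name

Result:
name   | COUNT(c.id)
-------+------------
Atwood | 0          
Austen | 1          
Orwell | 4          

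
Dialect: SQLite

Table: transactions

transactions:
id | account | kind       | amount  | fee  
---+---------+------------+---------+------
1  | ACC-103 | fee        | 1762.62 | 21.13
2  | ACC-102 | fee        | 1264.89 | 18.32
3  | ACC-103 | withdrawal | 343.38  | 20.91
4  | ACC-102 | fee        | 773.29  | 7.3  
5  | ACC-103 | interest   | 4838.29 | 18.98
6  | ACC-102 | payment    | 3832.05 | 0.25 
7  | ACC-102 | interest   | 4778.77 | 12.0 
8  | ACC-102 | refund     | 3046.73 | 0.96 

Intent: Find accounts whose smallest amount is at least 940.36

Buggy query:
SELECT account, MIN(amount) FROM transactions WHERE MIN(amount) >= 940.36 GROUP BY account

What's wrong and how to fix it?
Bug: Aggregates like MIN are computed per group after WHERE runs

Fix: Use HAVING for the per-group MIN condition

Corrected query:
SELECT account, MIN(amount) FROM transactions GROUP BY account HAVING MIN(amount) >= 940.36

Result:
(no rows)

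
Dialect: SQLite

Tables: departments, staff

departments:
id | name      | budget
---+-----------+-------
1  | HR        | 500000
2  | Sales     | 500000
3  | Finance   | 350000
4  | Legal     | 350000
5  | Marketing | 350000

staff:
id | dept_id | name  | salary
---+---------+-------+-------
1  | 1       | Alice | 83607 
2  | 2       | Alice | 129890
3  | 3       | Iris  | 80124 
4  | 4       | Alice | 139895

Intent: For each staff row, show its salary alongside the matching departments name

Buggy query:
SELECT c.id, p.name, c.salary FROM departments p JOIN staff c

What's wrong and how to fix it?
Bug: Missing join condition: each staff row is matched to all departments rows instead of just its own

Fix: Add ON c.dept_id = p.id to the JOIN

Corrected query:
SELECT c.id, p.name, c.salary FROM departments p JOIN staff c ON c.dept_id = p.id

Result:
id | name    | salary
---+---------+-------
1  | HR      | 83607 
2  | Sales   | 129890
3  | Finance | 80124 
4  | Legal   | 139895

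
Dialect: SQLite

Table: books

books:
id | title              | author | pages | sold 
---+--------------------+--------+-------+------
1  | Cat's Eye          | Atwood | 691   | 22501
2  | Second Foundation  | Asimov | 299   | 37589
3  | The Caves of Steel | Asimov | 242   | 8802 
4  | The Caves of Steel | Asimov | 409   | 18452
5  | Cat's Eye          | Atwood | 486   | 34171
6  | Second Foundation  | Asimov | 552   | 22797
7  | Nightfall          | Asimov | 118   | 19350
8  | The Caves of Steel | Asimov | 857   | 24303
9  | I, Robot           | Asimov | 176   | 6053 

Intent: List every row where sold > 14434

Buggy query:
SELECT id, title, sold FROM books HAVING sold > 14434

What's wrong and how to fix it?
Bug: This is a non-aggregate query (no GROUP BY, no aggregates), so in SQLite the HAVING clause is invalid here; a row-level condition belongs in WHERE

Fix: Replace HAVING with WHERE since the condition applies to individual rows

Corrected query:
SELECT id, title, sold FROM books WHERE sold > 14434

Result:
id | title              | sold 
---+--------------------+------
1  | Cat's Eye          | 22501
2  | Second Foundation  | 37589
4  | The Caves of Steel | 18452
5  | Cat's Eye          | 34171
6  | Second Foundation  | 22797
7  | Nightfall          | 19350
8  | The Caves of Steel | 24303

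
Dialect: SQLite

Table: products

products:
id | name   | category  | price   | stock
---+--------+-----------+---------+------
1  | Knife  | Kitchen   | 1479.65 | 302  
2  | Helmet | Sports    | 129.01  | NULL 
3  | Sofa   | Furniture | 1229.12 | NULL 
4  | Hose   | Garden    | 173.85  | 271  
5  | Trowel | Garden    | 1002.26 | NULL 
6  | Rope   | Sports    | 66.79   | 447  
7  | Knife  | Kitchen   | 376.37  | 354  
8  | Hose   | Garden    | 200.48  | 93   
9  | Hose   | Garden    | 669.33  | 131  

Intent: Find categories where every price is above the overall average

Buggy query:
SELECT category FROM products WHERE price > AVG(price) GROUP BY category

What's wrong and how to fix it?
Bug: AVG() is an aggregate; it can't sit directly in WHERE

Fix: Compute the overall average in a scalar subquery and compare each group's MIN against it in HAVING

Corrected query:
SELECT category FROM products GROUP BY category HAVING MIN(price) > (SELECT AVG(price) FROM products)

Result:
category 
---------
Furniture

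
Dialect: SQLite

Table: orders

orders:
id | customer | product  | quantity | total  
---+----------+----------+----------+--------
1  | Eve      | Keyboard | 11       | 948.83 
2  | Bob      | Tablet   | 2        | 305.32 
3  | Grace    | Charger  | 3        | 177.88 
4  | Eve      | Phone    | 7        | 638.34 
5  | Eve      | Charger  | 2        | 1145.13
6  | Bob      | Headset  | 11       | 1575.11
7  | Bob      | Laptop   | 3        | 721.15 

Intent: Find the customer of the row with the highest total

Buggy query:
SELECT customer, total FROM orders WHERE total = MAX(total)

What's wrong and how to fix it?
Bug: WHERE is evaluated per row; an aggregate over the whole table isn't defined there

Fix: Wrap MAX in a scalar subquery so WHERE compares against a single value

Corrected query:
SELECT customer, total FROM orders WHERE total = (SELECT MAX(total) FROM orders)

Result:
customer | total  
---------+--------
Bob      | 1575.11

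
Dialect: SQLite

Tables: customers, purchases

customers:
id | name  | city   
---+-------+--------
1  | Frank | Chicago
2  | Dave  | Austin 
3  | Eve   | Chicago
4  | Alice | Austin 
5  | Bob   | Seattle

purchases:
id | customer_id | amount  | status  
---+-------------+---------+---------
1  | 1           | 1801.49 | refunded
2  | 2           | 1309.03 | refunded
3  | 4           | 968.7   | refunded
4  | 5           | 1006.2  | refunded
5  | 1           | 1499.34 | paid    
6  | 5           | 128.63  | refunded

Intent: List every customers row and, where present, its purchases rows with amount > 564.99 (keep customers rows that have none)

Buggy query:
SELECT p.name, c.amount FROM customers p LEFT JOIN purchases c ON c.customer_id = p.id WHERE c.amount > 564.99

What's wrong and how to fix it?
Bug: A WHERE condition on the right-hand table after LEFT JOIN drops unmatched parents

Fix: Put 'c.amount > 564.99' in the JOIN's ON clause instead of WHERE

Corrected query:
SELECT p.name, c.amount FROM customers p LEFT JOIN purchases c ON c.customer_id = p.id AND c.amount > 564.99

Result:
name  | amount 
------+--------
Frank | 1499.34
Frank | 1801.49
Dave  | 1309.03
Eve   | NULL   
Alice | 968.7  
Bob   | 1006.2 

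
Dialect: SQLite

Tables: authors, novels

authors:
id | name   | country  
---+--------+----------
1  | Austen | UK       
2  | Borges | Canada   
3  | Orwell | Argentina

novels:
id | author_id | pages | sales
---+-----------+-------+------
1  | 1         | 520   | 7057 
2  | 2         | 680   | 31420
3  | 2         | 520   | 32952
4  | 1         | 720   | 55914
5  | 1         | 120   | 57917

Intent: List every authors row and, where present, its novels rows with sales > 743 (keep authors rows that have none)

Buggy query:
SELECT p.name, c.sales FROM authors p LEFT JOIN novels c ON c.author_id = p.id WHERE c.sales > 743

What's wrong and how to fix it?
Bug: Filtering c.sales in WHERE discards the NULL rows produced by LEFT JOIN, turning it into an inner join

Fix: Put 'c.sales > 743' in the JOIN's ON clause instead of WHERE

Corrected query:
SELECT p.name, c.sales FROM authors p LEFT JOIN novels c ON c.author_id = p.id AND c.sales > 743

Result:
name   | sales
-------+------
Austen | 7057 
Austen | 55914
Austen | 57917
Borges | 31420
Borges | 32952
Orwell | NULL 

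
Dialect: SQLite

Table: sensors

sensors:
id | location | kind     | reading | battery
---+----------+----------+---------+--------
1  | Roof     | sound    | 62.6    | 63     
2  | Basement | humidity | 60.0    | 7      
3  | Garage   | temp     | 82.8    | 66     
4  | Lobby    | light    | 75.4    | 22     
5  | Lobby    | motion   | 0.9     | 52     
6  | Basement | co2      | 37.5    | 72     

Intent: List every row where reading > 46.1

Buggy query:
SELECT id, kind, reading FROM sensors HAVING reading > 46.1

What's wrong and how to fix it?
Bug: This is a non-aggregate query (no GROUP BY, no aggregates), so in SQLite the HAVING clause is invalid here; a row-level condition belongs in WHERE

Fix: Replace HAVING with WHERE since the condition applies to individual rows

Corrected query:
SELECT id, kind, reading FROM sensors WHERE reading > 46.1

Result:
id | kind     | reading
---+----------+--------
1  | sound    | 62.6   
2  | humidity | 60     
3  | temp     | 82.8   
4  | light    | 75.4   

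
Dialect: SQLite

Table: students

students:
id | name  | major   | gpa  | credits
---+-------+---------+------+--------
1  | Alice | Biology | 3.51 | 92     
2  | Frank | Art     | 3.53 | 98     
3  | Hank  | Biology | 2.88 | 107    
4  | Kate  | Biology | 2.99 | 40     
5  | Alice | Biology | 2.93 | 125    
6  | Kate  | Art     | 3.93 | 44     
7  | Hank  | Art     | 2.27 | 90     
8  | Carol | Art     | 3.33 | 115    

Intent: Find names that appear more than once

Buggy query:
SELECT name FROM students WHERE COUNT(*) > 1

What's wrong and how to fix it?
Bug: COUNT(*) is an aggregate and cannot be used in WHERE

Fix: GROUP BY name, then filter groups with HAVING COUNT(*) > 1

Corrected query:
SELECT name FROM students GROUP BY name HAVING COUNT(*) > 1

Result:
name 
-----
Alice
Hank 
Kate 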